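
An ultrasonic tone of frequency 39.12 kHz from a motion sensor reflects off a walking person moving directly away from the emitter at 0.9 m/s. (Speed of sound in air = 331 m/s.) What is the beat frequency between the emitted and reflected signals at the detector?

212 Hz

The walking person first receives the wave as a moving observer: f₁ = f₀ · (v − u)/v = 39.12 × (331 − 0.9)/331 ≈ 39.014 kHz.
On reflection it acts as a source moving away from the stationary detector: f₂ = f₁ · v/(v + u) = 39.014 × 331/331.9 ≈ 38.908 kHz.
Equivalently f₂ = f₀ · (v − u)/(v + u).
Beat frequency (with f₀ = 39120 Hz): |f₂ − f₀| = 2u·f₀/(v + u) = 2 × 0.9 × 39120/331.9 ≈ 212 Hz.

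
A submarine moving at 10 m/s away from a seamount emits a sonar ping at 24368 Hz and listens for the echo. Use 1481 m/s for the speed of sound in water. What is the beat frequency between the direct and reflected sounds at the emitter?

The seamount receives the sound from a moving source: f₁ = f₀ · v/(v + v_e) = 24368 × 1481/1491 ≈ 24205 Hz.
On the return leg the submarine is a moving observer: f₂ = f₁ · (v − v_e)/v = 24205 × 1471/1481 ≈ 24041 Hz.
Beat against the emitted tone: |f₂ − f₀| = 2v_e·f₀/(v + v_e) = 2 × 10 × 24368/1491 ≈ 327 Hz.

327 Hz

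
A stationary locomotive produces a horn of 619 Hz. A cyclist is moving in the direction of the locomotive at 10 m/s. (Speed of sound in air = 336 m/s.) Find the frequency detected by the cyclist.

Moving observer, stationary source: f' = f · (v + v_o)/v.
f' = 619 × (336 + 10)/336 = 619 × 346/336 ≈ 637 Hz.

637 Hz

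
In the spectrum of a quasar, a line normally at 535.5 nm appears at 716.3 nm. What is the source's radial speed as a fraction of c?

0.283c

λ'/λ₀ = 1.3376 > 1 (redshift), so the source is receding.
λ'/λ₀ = √((1 + β)/(1 − β)) for a receding source ⇒ β = (r² − 1)/(r² + 1) with r = λ'/λ₀.
β = (1.7892 − 1)/(1.7892 + 1) ≈ 0.283.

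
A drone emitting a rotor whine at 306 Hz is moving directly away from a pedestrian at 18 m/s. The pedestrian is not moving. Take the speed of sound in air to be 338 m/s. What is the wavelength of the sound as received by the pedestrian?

Moving source, stationary observer: f' = f · v/(v + v_s) since the source is receding.
f' = 306 × 338/(338 + 18) ≈ 291 Hz.
λ' = v/f' = 338/290.528 ≈ 1.16 m.

1.16 m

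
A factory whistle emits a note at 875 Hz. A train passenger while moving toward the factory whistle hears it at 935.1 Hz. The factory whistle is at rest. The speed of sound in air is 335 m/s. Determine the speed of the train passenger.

f' = f · (v + v_o)/v ⇒ v_o = v · |f'/f − 1|.
v_o = 335 × |935.1/875 − 1| = 335 × 0.06869 ≈ 23.0 m/s.

23.0 m/s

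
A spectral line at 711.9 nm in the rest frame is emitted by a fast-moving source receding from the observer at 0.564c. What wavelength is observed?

Relativistic Doppler for wavelength: λ' = λ₀ · √((1 + β)/(1 − β)).
λ' = 711.9 × √(1.5640/0.4360) = 711.9 × 1.89398 ≈ 1348.3 nm.

1348.3 nm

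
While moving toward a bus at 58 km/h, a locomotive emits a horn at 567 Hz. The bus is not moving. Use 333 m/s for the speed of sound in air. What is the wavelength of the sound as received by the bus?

58 km/h = 16.11 m/s.
Only the source moves, toward the listener, so f' = f · v/(v − v_s).
f' = 567 × 333/(333 − 16.11) ≈ 596 Hz.
λ' = v/f' = 333/595.827 ≈ 55.9 cm.

55.9 cm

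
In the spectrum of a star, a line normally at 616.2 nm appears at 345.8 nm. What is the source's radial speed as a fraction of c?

λ'/λ₀ = 0.5612 < 1 (blueshift), so the source is approaching.
λ'/λ₀ = √((1 − β)/(1 + β)) for an approaching source ⇒ β = (1 − r²)/(1 + r²) with r = λ'/λ₀.
β = (1 − 0.3149)/(1 + 0.3149) ≈ 0.521.

0.521c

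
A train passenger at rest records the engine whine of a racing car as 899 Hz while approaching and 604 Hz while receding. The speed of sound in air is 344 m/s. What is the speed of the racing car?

68 m/s

f₁/f₂ = (v + v_s)/(v − v_s), so v_s = v · (f₁ − f₂)/(f₁ + f₂).
v_s = 344 × (899 − 604)/(899 + 604) = 344 × 295/1503 ≈ 68 m/s.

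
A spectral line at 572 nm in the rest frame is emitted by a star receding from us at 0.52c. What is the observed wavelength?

Relativistic Doppler for wavelength: λ' = λ₀ · √((1 + β)/(1 − β)).
λ' = 572 × √(1.5200/0.4800) = 572 × 1.77951 ≈ 1017.9 nm.

1017.9 nm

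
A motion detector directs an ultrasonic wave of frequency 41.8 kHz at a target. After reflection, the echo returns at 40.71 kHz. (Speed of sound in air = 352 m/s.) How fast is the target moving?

4.7 m/s

Double Doppler shift off a moving reflector: f₂ = f₀ · (v + u)/(v − u) (u > 0 toward emitter).
Rearranging, u = v · (f₂ − f₀)/(f₂ + f₀) = 352 × -1.09/82.51 ≈ -4.7 m/s.
So the target is moving at 4.7 m/s away from the emitter.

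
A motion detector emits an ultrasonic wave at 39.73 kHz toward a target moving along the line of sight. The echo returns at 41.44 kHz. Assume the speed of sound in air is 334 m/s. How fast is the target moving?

Double Doppler shift off a moving reflector: f₂ = f₀ · (v + u)/(v − u) (u > 0 toward emitter).
Rearranging, u = v · (f₂ − f₀)/(f₂ + f₀) = 334 × 1.71/81.17 ≈ 7.0 m/s.
So the target is moving at 7.0 m/s toward the emitter.

7.0 m/s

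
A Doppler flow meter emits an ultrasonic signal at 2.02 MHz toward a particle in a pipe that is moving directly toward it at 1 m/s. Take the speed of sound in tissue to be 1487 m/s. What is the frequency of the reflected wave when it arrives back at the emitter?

At the particle in a pipe (a moving observer), f₁ = f₀ · (v + u)/v = 2.02 × 1488/1487 ≈ 2.021 MHz.
On reflection it acts as a source moving toward the stationary detector: f₂ = f₁ · v/(v − u) = 2.021 × 1487/1486 ≈ 2.023 MHz.
Equivalently f₂ = f₀ · (v + u)/(v − u).

2.023 MHz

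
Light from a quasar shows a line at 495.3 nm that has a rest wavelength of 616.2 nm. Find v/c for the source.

λ'/λ₀ = 0.8038 < 1 (blueshift), so the source is approaching.
λ'/λ₀ = √((1 − β)/(1 + β)) for an approaching source ⇒ β = (1 − r²)/(1 + r²) with r = λ'/λ₀.
β = (1 − 0.6461)/(1 + 0.6461) ≈ 0.215.

0.215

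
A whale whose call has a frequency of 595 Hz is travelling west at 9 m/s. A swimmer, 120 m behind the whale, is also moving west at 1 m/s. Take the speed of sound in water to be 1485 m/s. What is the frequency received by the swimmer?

The swimmer is behind, so the whale is moving away from it while the swimmer is moving toward the whale.
General Doppler shift: f' = f · (v + v_o)/(v + v_s).
f' = 595 × (1485 + 1)/(1485 + 9) = 595 × 1486/1494 ≈ 592 Hz.

592 Hz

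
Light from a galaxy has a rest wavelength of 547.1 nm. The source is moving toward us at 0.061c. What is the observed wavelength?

Relativistic Doppler for wavelength: λ' = λ₀ · √((1 − β)/(1 + β)).
λ' = 547.1 × √(0.9390/1.0610) = 547.1 × 0.94075 ≈ 514.7 nm.

514.7 nm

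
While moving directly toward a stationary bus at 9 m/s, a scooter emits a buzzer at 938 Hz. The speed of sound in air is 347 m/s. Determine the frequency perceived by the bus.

Only the source moves, toward the listener, so f' = f · v/(v − v_s).
f' = 938 × 347/(347 − 9) = 938 × 347/338 ≈ 963 Hz.

963 Hz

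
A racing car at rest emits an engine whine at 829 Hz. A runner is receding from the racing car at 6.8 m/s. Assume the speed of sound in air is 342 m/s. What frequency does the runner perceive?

Only the observer moves, away from the source, so f' = f · (v − v_o)/v.
f' = 829 × (342 − 6.8)/342 = 829 × 335.2/342 ≈ 813 Hz.

813 Hz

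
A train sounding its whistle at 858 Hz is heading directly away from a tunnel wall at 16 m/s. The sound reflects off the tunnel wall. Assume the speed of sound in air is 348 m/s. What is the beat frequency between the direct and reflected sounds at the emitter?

75 Hz

The tunnel wall receives the sound from a moving source: f₁ = f₀ · v/(v + v_e) = 858 × 348/364 ≈ 820.3 Hz.
On the return leg the train is a moving observer: f₂ = f₁ · (v − v_e)/v = 820.3 × 332/348 ≈ 782.6 Hz.
Beat against the emitted tone: |f₂ − f₀| = 2v_e·f₀/(v + v_e) = 2 × 16 × 858/364 ≈ 75 Hz.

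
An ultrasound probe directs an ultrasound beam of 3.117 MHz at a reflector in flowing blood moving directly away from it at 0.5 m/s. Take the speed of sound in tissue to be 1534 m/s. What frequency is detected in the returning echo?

At the reflector in flowing blood (a moving observer), f₁ = f₀ · (v − u)/v = 3.117 × 1533.5/1534 ≈ 3.116 MHz.
The reflection then acts as a moving source: f₂ = f₁ · v/(v + u) ≈ 3.115 MHz.
Equivalently f₂ = f₀ · (v − u)/(v + u).

3.115 MHz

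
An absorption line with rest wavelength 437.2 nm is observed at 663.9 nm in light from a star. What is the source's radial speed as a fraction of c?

λ'/λ₀ = 1.5185 > 1 (redshift), so the source is receding.
λ'/λ₀ = √((1 + β)/(1 − β)) for a receding source ⇒ β = (r² − 1)/(r² + 1) with r = λ'/λ₀.
β = (2.3059 − 1)/(2.3059 + 1) ≈ 0.395.

0.395c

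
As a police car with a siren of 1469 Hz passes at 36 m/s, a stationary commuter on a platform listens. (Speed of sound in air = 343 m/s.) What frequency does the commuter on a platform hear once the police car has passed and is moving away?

1329 Hz

Receding: f₂ = f · v/(v + v_s) = 1469 × 343/379 ≈ 1329 Hz.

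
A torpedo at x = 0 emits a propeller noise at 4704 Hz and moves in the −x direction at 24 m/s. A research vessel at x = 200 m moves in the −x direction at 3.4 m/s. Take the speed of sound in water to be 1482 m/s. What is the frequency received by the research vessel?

The observer lies on the +x side, so the source is heading away from the observer and the observer is heading toward the source.
Both move, so f' = f · (v + v_o)/(v + v_s).
f' = 4704 × (1482 + 3.4)/(1482 + 24) = 4704 × 1485.4/1506 ≈ 4640 Hz.

4640 Hz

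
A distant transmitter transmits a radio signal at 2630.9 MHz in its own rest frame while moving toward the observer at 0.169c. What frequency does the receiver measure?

Relativistic Doppler for frequency: f' = f₀ · √((1 + β)/(1 − β)).
f' = 2630.9 × √(1.1690/0.8310) = 2630.9 × 1.18606 ≈ 3120.4 MHz.

3120.4 MHz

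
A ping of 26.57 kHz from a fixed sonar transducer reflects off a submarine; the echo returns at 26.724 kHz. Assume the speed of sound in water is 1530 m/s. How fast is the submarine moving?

4.4 m/s

Double Doppler shift off a moving reflector: f₂ = f₀ · (v + u)/(v − u) (u > 0 toward emitter).
Rearranging, u = v · (f₂ − f₀)/(f₂ + f₀) = 1530 × 0.154/53.294 ≈ 4.4 m/s.
So the submarine is moving at 4.4 m/s toward the emitter.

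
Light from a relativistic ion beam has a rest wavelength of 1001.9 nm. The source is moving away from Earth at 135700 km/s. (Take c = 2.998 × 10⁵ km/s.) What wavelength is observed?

β = v/c = 135700/299800 = 0.4526.
Relativistic Doppler for wavelength: λ' = λ₀ · √((1 + β)/(1 − β)).
λ' = 1001.9 × √(1.4526/0.5474) = 1001.9 × 1.62907 ≈ 1632.2 nm.

1632.2 nm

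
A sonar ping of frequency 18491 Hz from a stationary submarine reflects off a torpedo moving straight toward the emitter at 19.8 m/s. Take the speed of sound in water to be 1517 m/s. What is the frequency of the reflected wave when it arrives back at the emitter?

18980 Hz

The torpedo first receives the wave as a moving observer: f₁ = f₀ · (v + u)/v = 18491 × (1517 + 19.8)/1517 ≈ 18732 Hz.
The reflection then acts as a moving source: f₂ = f₁ · v/(v − u) ≈ 18980 Hz.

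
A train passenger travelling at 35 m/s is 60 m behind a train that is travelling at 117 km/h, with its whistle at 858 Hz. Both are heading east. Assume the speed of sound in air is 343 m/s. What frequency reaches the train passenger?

864 Hz

117 km/h = 32.5 m/s.
The train passenger is behind, so the train is moving away from it while the train passenger is moving toward the train.
Both move, so f' = f · (v + v_o)/(v + v_s).
f' = 858 × (343 + 35)/(343 + 32.5) = 858 × 378/375.5 ≈ 864 Hz.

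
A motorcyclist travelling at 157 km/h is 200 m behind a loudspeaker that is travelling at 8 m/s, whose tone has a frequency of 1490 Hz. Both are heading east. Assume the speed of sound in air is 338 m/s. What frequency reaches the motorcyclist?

157 km/h = 43.61 m/s.
The motorcyclist is behind, so the loudspeaker is moving away from it while the motorcyclist is moving toward the loudspeaker.
General Doppler shift: f' = f · (v + v_o)/(v + v_s).
f' = 1490 × (338 + 43.61)/(338 + 8) = 1490 × 381.61/346 ≈ 1643 Hz.

1643 Hz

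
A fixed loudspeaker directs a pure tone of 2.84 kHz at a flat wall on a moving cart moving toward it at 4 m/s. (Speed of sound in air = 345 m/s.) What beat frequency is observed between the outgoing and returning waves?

67 Hz

The flat wall on a moving cart first receives the wave as a moving observer: f₁ = f₀ · (v + u)/v = 2.84 × (345 + 4)/345 ≈ 2.8729 kHz.
On reflection it acts as a source moving toward the stationary detector: f₂ = f₁ · v/(v − u) = 2.8729 × 345/341 ≈ 2.9066 kHz.
Beat frequency (with f₀ = 2840 Hz): |f₂ − f₀| = 2u·f₀/(v − u) = 2 × 4 × 2840/341 ≈ 67 Hz.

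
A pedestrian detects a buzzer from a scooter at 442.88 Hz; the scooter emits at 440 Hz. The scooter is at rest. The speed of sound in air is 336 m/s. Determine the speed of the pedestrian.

f' > f, so the pedestrian is approaching.
f' = f · (v + v_o)/v ⇒ v_o = v · |f'/f − 1|.
v_o = 336 × |442.88/440 − 1| = 336 × 0.006545 ≈ 2.20 m/s.

2.20 m/s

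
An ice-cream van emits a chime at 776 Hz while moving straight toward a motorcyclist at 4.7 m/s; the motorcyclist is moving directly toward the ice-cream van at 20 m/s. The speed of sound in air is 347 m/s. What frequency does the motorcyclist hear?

832 Hz

Both move, so f' = f · (v + v_o)/(v − v_s).
f' = 776 × (347 + 20)/(347 − 4.7) = 776 × 367/342.3 ≈ 832 Hz.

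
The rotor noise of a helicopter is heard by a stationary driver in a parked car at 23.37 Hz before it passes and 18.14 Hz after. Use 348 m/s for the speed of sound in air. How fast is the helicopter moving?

44 m/s

f₁/f₂ = (v + v_s)/(v − v_s), so v_s = v · (f₁ − f₂)/(f₁ + f₂).
v_s = 348 × (23.37 − 18.14)/(23.37 + 18.14) = 348 × 5.23/41.51 ≈ 44 m/s.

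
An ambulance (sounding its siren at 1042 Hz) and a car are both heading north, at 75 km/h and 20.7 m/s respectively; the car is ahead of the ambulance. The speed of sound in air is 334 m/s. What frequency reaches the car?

1042 Hz

75 km/h = 20.83 m/s.
The car is ahead, so the ambulance is moving toward it while the car is moving away from the ambulance.
General Doppler shift: f' = f · (v − v_o)/(v − v_s).
f' = 1042 × (334 − 20.7)/(334 − 20.83) = 1042 × 313.3/313.17 ≈ 1042 Hz.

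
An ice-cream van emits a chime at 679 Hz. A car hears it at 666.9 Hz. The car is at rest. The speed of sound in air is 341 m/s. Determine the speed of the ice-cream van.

6.2 m/s

f' < f, so the ice-cream van is receding.
f' = f · v/(v + v_s) ⇒ v_s = v · |1 − f/f'|.
v_s = 341 × |1 − 679/666.9| = 341 × 0.01814 ≈ 6.2 m/s.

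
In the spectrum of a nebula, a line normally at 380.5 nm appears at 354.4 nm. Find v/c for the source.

0.071

λ'/λ₀ = 0.9314 < 1 (blueshift), so the source is approaching.
λ'/λ₀ = √((1 − β)/(1 + β)) for an approaching source ⇒ β = (1 − r²)/(1 + r²) with r = λ'/λ₀.
β = (1 − 0.8675)/(1 + 0.8675) ≈ 0.071.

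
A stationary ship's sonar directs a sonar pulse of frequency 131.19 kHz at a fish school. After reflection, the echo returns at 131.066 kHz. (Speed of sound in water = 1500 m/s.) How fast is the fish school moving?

0.71 m/s

Double Doppler shift off a moving reflector: f₂ = f₀ · (v + u)/(v − u) (u > 0 toward emitter).
Rearranging, u = v · (f₂ − f₀)/(f₂ + f₀) = 1500 × -0.124/262.256 ≈ -0.71 m/s.
So the fish school is moving at 0.71 m/s away from the emitter.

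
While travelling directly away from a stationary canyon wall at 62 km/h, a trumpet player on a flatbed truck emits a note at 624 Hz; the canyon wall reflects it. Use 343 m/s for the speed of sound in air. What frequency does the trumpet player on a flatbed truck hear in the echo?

62 km/h = 17.22 m/s.
The canyon wall receives the sound from a moving source: f₁ = f₀ · v/(v + v_e) = 624 × 343/360.22 ≈ 594 Hz.
On the return leg the trumpet player on a flatbed truck is a moving observer: f₂ = f₁ · (v − v_e)/v = 594 × 325.78/343 ≈ 564 Hz.

564 Hz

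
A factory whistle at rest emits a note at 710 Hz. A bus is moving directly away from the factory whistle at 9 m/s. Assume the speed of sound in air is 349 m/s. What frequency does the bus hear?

Only the observer moves, away from the source, so f' = f · (v − v_o)/v.
f' = 710 × (349 − 9)/349 = 710 × 340/349 ≈ 692 Hz.

692 Hz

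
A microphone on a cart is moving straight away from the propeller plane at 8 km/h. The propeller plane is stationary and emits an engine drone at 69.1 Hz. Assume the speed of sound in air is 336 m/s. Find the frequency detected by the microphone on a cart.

69 Hz

8 km/h = 2.222 m/s.
Only the observer moves, away from the source, so f' = f · (v − v_o)/v.
f' = 69.1 × (336 − 2.222)/336 = 69.1 × 333.78/336 ≈ 69 Hz.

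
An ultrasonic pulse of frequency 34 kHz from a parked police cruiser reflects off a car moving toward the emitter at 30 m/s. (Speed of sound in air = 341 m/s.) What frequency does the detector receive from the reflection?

The car first receives the wave as a moving observer: f₁ = f₀ · (v + u)/v = 34 × (341 + 30)/341 ≈ 37.0 kHz.
The reflection then acts as a moving source: f₂ = f₁ · v/(v − u) ≈ 40.6 kHz.
Equivalently f₂ = f₀ · (v + u)/(v − u).

40.6 kHz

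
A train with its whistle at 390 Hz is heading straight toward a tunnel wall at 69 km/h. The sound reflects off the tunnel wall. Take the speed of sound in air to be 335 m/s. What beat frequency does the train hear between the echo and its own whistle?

69 km/h = 19.17 m/s.
The tunnel wall receives the sound from a moving source: f₁ = f₀ · v/(v − v_e) = 390 × 335/315.83 ≈ 413.7 Hz.
On the return leg the train is a moving observer: f₂ = f₁ · (v + v_e)/v = 413.7 × 354.17/335 ≈ 437.3 Hz.
Equivalently f₂ = f₀ · (v + v_e)/(v − v_e).
Beat against the emitted tone: |f₂ − f₀| = 2v_e·f₀/(v − v_e) = 2 × 19.17 × 390/315.83 ≈ 47.3 Hz.

47.3 Hz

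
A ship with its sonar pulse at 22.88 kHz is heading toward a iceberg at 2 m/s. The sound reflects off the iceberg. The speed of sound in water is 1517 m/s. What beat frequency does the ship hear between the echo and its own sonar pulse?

60 Hz

The iceberg receives the sound from a moving source: f₁ = f₀ · v/(v − v_e) = 22.88 × 1517/1515 ≈ 22.9102 kHz.
On the return leg the ship is a moving observer: f₂ = f₁ · (v + v_e)/v = 22.9102 × 1519/1517 ≈ 22.9404 kHz.
Beat against the emitted tone (with f₀ = 22880 Hz): |f₂ − f₀| = 2v_e·f₀/(v − v_e) = 2 × 2 × 22880/1515 ≈ 60 Hz.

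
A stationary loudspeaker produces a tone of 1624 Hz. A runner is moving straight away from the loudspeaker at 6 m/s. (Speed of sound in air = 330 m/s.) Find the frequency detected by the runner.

1594 Hz

Moving observer, stationary source: f' = f · (v − v_o)/v.
f' = 1624 × (330 − 6)/330 = 1624 × 324/330 ≈ 1594 Hz.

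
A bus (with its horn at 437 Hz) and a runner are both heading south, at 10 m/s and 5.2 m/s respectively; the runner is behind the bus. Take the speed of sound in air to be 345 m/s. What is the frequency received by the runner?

The runner is behind, so the bus is moving away from it while the runner is moving toward the bus.
Both move, so f' = f · (v + v_o)/(v + v_s).
f' = 437 × (345 + 5.2)/(345 + 10) = 437 × 350.2/355 ≈ 431 Hz.

431 Hz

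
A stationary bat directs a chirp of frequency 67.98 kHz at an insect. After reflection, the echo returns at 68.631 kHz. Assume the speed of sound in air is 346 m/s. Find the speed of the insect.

1.65 m/s

Double Doppler shift off a moving reflector: f₂ = f₀ · (v + u)/(v − u) (u > 0 toward emitter).
Rearranging, u = v · (f₂ − f₀)/(f₂ + f₀) = 346 × 0.651/136.611 ≈ 1.65 m/s.
So the insect is moving at 1.65 m/s toward the emitter.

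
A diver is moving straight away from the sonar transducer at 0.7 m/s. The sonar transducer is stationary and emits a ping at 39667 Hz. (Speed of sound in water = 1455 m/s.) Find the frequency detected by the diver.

39648 Hz

Moving observer, stationary source: f' = f · (v − v_o)/v.
f' = 39667 × (1455 − 0.7)/1455 = 39667 × 1454.3/1455 ≈ 39648 Hz.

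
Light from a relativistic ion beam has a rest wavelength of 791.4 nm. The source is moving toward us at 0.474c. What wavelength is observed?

472.8 nm

Relativistic Doppler for wavelength: λ' = λ₀ · √((1 − β)/(1 + β)).
λ' = 791.4 × √(0.5260/1.4740) = 791.4 × 0.59737 ≈ 472.8 nm.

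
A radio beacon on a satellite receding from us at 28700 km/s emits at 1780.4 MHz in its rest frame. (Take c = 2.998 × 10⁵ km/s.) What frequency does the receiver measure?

1617.4 MHz

β = v/c = 28700/299800 = 0.0957.
Relativistic Doppler for frequency: f' = f₀ · √((1 − β)/(1 + β)).
f' = 1780.4 × √(0.9043/1.0957) = 1780.4 × 0.90844 ≈ 1617.4 MHz.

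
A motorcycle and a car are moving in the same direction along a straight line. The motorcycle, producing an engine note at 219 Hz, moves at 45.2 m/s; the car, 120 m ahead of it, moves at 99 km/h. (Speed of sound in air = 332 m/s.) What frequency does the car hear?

99 km/h = 27.5 m/s.
The car is ahead, so the motorcycle is moving toward it while the car is moving away from the motorcycle.
Both move, so f' = f · (v − v_o)/(v − v_s).
f' = 219 × (332 − 27.5)/(332 − 45.2) = 219 × 304.5/286.8 ≈ 233 Hz.

233 Hz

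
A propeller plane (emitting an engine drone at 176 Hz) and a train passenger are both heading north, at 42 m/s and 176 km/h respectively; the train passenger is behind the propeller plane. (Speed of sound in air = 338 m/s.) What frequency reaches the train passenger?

179 Hz

176 km/h = 48.89 m/s.
The train passenger is behind, so the propeller plane is moving away from it while the train passenger is moving toward the propeller plane.
General Doppler shift: f' = f · (v + v_o)/(v + v_s).
f' = 176 × (338 + 48.89)/(338 + 42) = 176 × 386.89/380 ≈ 179 Hz.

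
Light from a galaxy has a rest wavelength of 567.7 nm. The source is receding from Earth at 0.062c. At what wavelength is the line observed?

604.1 nm

Relativistic Doppler for wavelength: λ' = λ₀ · √((1 + β)/(1 − β)).
λ' = 567.7 × √(1.0620/0.9380) = 567.7 × 1.06405 ≈ 604.1 nm.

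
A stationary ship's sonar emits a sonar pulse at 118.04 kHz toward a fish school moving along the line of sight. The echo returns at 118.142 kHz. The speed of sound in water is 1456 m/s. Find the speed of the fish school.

Double Doppler shift off a moving reflector: f₂ = f₀ · (v + u)/(v − u) (u > 0 toward emitter).
Rearranging, u = v · (f₂ − f₀)/(f₂ + f₀) = 1456 × 0.102/236.182 ≈ 0.63 m/s.
So the fish school is moving at 0.63 m/s toward the emitter.

0.63 m/s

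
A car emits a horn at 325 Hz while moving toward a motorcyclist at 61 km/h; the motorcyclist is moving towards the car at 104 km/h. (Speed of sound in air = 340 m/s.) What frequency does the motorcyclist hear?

371 Hz

61 km/h = 16.94 m/s; 104 km/h = 28.89 m/s.
With source approaching and observer approaching, f' = f · (v + v_o)/(v − v_s).
f' = 325 × (340 + 28.89)/(340 − 16.94) = 325 × 368.89/323.06 ≈ 371 Hz.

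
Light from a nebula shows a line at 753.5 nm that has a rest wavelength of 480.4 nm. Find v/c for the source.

λ'/λ₀ = 1.5685 > 1 (redshift), so the source is receding.
λ'/λ₀ = √((1 + β)/(1 − β)) for a receding source ⇒ β = (r² − 1)/(r² + 1) with r = λ'/λ₀.
β = (2.4601 − 1)/(2.4601 + 1) ≈ 0.422.

0.422c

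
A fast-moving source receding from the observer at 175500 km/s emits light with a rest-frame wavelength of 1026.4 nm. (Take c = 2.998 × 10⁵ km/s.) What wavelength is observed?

β = v/c = 175500/299800 = 0.5854.
Relativistic Doppler for wavelength: λ' = λ₀ · √((1 + β)/(1 − β)).
λ' = 1026.4 × √(1.5854/0.4146) = 1026.4 × 1.95546 ≈ 2007.1 nm.

2007.1 nm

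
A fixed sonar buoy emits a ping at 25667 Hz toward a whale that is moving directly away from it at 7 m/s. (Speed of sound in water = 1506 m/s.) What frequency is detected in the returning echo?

At the whale (a moving observer), f₁ = f₀ · (v − u)/v = 25667 × 1499/1506 ≈ 25548 Hz.
The reflection then acts as a moving source: f₂ = f₁ · v/(v + u) ≈ 25429 Hz.
Equivalently f₂ = f₀ · (v − u)/(v + u).

25429 Hz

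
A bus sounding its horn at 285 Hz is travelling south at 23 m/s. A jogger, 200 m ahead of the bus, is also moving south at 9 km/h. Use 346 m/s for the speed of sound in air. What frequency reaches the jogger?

303 Hz

9 km/h = 2.5 m/s.
The jogger is ahead, so the bus is moving toward it while the jogger is moving away from the bus.
General Doppler shift: f' = f · (v − v_o)/(v − v_s).
f' = 285 × (346 − 2.5)/(346 − 23) = 285 × 343.5/323 ≈ 303 Hz.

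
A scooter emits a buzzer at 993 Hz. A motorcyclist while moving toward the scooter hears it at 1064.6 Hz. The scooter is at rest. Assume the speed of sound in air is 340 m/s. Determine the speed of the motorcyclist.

f' = f · (v + v_o)/v ⇒ v_o = v · |f'/f − 1|.
v_o = 340 × |1064.6/993 − 1| = 340 × 0.0721 ≈ 24.5 m/s.

24.5 m/s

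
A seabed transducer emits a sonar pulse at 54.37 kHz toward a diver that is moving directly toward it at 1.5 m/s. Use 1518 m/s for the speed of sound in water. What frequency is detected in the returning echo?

The diver first receives the wave as a moving observer: f₁ = f₀ · (v + u)/v = 54.37 × (1518 + 1.5)/1518 ≈ 54.4 kHz.
The reflection then acts as a moving source: f₂ = f₁ · v/(v − u) ≈ 54.5 kHz.
Equivalently f₂ = f₀ · (v + u)/(v − u).

54.5 kHz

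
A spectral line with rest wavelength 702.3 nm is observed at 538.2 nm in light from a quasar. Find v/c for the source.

λ'/λ₀ = 0.7663 < 1 (blueshift), so the source is approaching.
λ'/λ₀ = √((1 − β)/(1 + β)) for an approaching source ⇒ β = (1 − r²)/(1 + r²) with r = λ'/λ₀.
β = (1 − 0.5873)/(1 + 0.5873) ≈ 0.260.

0.260c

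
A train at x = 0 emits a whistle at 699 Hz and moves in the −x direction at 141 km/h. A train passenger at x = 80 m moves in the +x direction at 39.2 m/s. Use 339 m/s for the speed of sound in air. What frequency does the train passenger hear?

141 km/h = 39.17 m/s.
The observer lies on the +x side, so the source is heading away from the observer and the observer is heading away from the source.
Both move, so f' = f · (v − v_o)/(v + v_s).
f' = 699 × (339 − 39.2)/(339 + 39.17) = 699 × 299.8/378.17 ≈ 554 Hz.

554 Hz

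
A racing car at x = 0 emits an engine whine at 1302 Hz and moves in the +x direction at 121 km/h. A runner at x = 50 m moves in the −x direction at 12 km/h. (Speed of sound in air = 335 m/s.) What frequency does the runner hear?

1462 Hz

121 km/h = 33.61 m/s; 12 km/h = 3.333 m/s.
The observer lies on the +x side, so the source is heading toward the observer and the observer is heading toward the source.
With source approaching and observer approaching, f' = f · (v + v_o)/(v − v_s).
f' = 1302 × (335 + 3.333)/(335 − 33.61) = 1302 × 338.33/301.39 ≈ 1462 Hz.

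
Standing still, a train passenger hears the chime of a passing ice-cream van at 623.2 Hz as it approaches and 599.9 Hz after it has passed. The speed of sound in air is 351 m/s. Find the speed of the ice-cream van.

6.7 m/s

f₁/f₂ = (v + v_s)/(v − v_s), so v_s = v · (f₁ − f₂)/(f₁ + f₂).
v_s = 351 × (623.2 − 599.9)/(623.2 + 599.9) = 351 × 23.3/1223.1 ≈ 6.7 m/s.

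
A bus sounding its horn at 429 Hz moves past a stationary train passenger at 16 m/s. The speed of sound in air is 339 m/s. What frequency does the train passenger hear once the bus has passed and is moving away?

410 Hz

Receding: f₂ = f · v/(v + v_s) = 429 × 339/355 ≈ 410 Hz.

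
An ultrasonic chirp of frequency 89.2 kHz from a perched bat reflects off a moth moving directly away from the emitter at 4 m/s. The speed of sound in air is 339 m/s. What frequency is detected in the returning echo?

The moth first receives the wave as a moving observer: f₁ = f₀ · (v − u)/v = 89.2 × (339 − 4)/339 ≈ 88.1 kHz.
On reflection it acts as a source moving away from the stationary detector: f₂ = f₁ · v/(v + u) = 88.1 × 339/343 ≈ 87.1 kHz.

87.1 kHz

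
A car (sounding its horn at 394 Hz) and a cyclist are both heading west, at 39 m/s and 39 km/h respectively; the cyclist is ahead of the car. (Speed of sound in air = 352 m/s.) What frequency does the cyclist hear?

39 km/h = 10.83 m/s.
The cyclist is ahead, so the car is moving toward it while the cyclist is moving away from the car.
General Doppler shift: f' = f · (v − v_o)/(v − v_s).
f' = 394 × (352 − 10.83)/(352 − 39) = 394 × 341.17/313 ≈ 429 Hz.

429 Hz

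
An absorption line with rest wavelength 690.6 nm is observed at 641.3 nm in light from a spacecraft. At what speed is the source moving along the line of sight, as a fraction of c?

0.074c

λ'/λ₀ = 0.9286 < 1 (blueshift), so the source is approaching.
λ'/λ₀ = √((1 − β)/(1 + β)) for an approaching source ⇒ β = (1 − r²)/(1 + r²) with r = λ'/λ₀.
β = (1 − 0.8623)/(1 + 0.8623) ≈ 0.074.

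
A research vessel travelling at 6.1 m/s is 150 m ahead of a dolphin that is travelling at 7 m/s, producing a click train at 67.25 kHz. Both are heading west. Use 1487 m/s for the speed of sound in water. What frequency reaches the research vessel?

The research vessel is ahead, so the dolphin is moving toward it while the research vessel is moving away from the dolphin.
With source approaching and observer receding, f' = f · (v − v_o)/(v − v_s).
f' = 67.25 × (1487 − 6.1)/(1487 − 7) = 67.25 × 1480.9/1480 ≈ 67.3 kHz.

67.3 kHz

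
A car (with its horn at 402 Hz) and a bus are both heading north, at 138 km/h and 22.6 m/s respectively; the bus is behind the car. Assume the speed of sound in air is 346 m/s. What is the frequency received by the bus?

386 Hz

138 km/h = 38.33 m/s.
The bus is behind, so the car is moving away from it while the bus is moving toward the car.
General Doppler shift: f' = f · (v + v_o)/(v + v_s).
f' = 402 × (346 + 22.6)/(346 + 38.33) = 402 × 368.6/384.33 ≈ 386 Hz.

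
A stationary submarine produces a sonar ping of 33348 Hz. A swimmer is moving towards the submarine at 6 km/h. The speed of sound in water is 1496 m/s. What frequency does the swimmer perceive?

6 km/h = 1.667 m/s.
Only the observer moves, toward the source, so f' = f · (v + v_o)/v.
f' = 33348 × (1496 + 1.667)/1496 = 33348 × 1497.7/1496 ≈ 33385 Hz.

33385 Hz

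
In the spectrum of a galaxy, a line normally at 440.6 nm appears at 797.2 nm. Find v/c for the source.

λ'/λ₀ = 1.8094 > 1 (redshift), so the source is receding.
λ'/λ₀ = √((1 + β)/(1 − β)) for a receding source ⇒ β = (r² − 1)/(r² + 1) with r = λ'/λ₀.
β = (3.2738 − 1)/(3.2738 + 1) ≈ 0.532.

0.532c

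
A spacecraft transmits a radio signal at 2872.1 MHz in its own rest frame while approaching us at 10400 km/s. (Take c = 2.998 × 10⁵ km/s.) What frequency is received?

β = v/c = 10400/299800 = 0.0347.
Relativistic Doppler for frequency: f' = f₀ · √((1 + β)/(1 − β)).
f' = 2872.1 × √(1.0347/0.9653) = 2872.1 × 1.03531 ≈ 2973.5 MHz.

2973.5 MHz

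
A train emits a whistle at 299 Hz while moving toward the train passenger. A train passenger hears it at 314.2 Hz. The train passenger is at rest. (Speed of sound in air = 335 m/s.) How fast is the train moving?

16.2 m/s

f' = f · v/(v − v_s) ⇒ v_s = v · |1 − f/f'|.
v_s = 335 × |1 − 299/314.2| = 335 × 0.04838 ≈ 16.2 m/s.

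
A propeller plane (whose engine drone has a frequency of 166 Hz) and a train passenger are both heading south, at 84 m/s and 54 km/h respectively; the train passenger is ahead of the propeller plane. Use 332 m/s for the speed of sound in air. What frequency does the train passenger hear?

54 km/h = 15 m/s.
The train passenger is ahead, so the propeller plane is moving toward it while the train passenger is moving away from the propeller plane.
General Doppler shift: f' = f · (v − v_o)/(v − v_s).
f' = 166 × (332 − 15)/(332 − 84) = 166 × 317/248 ≈ 212 Hz.

212 Hz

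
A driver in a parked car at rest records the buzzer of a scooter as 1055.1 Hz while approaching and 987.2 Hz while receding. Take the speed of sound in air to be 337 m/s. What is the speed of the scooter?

11.2 m/s

f₁/f₂ = (v + v_s)/(v − v_s), so v_s = v · (f₁ − f₂)/(f₁ + f₂).
v_s = 337 × (1055.1 − 987.2)/(1055.1 + 987.2) = 337 × 67.9/2042.3 ≈ 11.2 m/s.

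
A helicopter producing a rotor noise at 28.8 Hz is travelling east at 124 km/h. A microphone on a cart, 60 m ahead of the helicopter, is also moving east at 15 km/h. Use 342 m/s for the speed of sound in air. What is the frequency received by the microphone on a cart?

31.6 Hz

124 km/h = 34.44 m/s; 15 km/h = 4.167 m/s.
The microphone on a cart is ahead, so the helicopter is moving toward it while the microphone on a cart is moving away from the helicopter.
With source approaching and observer receding, f' = f · (v − v_o)/(v − v_s).
f' = 28.8 × (342 − 4.167)/(342 − 34.44) = 28.8 × 337.83/307.56 ≈ 31.6 Hz.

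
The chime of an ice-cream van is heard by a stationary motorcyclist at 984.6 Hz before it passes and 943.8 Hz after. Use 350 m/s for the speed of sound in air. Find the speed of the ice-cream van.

f₁/f₂ = (v + v_s)/(v − v_s), so v_s = v · (f₁ − f₂)/(f₁ + f₂).
v_s = 350 × (984.6 − 943.8)/(984.6 + 943.8) = 350 × 40.8/1928.4 ≈ 7.4 m/s.

7.4 m/s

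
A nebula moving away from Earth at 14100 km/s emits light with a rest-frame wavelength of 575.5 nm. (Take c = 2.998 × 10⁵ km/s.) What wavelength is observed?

603.2 nm

β = v/c = 14100/299800 = 0.0470.
Relativistic Doppler for wavelength: λ' = λ₀ · √((1 + β)/(1 − β)).
λ' = 575.5 × √(1.0470/0.9530) = 575.5 × 1.04819 ≈ 603.2 nm.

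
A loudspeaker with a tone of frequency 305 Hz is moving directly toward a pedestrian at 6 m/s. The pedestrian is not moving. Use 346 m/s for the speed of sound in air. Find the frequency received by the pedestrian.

310 Hz

Only the source moves, toward the listener, so f' = f · v/(v − v_s).
f' = 305 × 346/(346 − 6) = 305 × 346/340 ≈ 310 Hz.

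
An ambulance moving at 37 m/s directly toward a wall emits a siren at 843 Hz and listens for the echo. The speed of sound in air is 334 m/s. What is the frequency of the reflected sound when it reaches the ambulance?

The wall receives the sound from a moving source: f₁ = f₀ · v/(v − v_e) = 843 × 334/297 ≈ 948 Hz.
On the return leg the ambulance is a moving observer: f₂ = f₁ · (v + v_e)/v = 948 × 371/334 ≈ 1053 Hz.

1053 Hz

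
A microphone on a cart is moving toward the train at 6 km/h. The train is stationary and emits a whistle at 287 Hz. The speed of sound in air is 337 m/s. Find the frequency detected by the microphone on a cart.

288 Hz

6 km/h = 1.667 m/s.
Moving observer, stationary source: f' = f · (v + v_o)/v.
f' = 287 × (337 + 1.667)/337 = 287 × 338.67/337 ≈ 288 Hz.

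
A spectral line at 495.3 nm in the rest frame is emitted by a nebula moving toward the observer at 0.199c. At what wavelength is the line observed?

Relativistic Doppler for wavelength: λ' = λ₀ · √((1 − β)/(1 + β)).
λ' = 495.3 × √(0.8010/1.1990) = 495.3 × 0.81735 ≈ 404.8 nm.

404.8 nm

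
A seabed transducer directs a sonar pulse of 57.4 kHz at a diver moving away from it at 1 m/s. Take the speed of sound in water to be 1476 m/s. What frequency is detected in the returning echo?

57.3 kHz

The diver first receives the wave as a moving observer: f₁ = f₀ · (v − u)/v = 57.4 × (1476 − 1)/1476 ≈ 57.4 kHz.
The reflection then acts as a moving source: f₂ = f₁ · v/(v + u) ≈ 57.3 kHz.
Equivalently f₂ = f₀ · (v − u)/(v + u).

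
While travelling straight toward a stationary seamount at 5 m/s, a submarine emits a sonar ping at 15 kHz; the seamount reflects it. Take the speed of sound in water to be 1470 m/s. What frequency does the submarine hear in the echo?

15.10 kHz

The seamount receives the sound from a moving source: f₁ = f₀ · v/(v − v_e) = 15 × 1470/1465 ≈ 15.05 kHz.
On the return leg the submarine is a moving observer: f₂ = f₁ · (v + v_e)/v = 15.05 × 1475/1470 ≈ 15.10 kHz.
Equivalently f₂ = f₀ · (v + v_e)/(v − v_e).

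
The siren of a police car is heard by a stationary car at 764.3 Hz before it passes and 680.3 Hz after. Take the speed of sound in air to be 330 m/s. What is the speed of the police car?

19.2 m/s

f₁/f₂ = (v + v_s)/(v − v_s), so v_s = v · (f₁ − f₂)/(f₁ + f₂).
v_s = 330 × (764.3 − 680.3)/(764.3 + 680.3) = 330 × 84.0/1444.6 ≈ 19.2 m/s.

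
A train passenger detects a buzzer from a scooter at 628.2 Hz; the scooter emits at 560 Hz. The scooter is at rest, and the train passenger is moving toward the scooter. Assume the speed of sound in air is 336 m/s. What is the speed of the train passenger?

f' = f · (v + v_o)/v ⇒ v_o = v · |f'/f − 1|.
v_o = 336 × |628.2/560 − 1| = 336 × 0.1218 ≈ 41 m/s.

41 m/s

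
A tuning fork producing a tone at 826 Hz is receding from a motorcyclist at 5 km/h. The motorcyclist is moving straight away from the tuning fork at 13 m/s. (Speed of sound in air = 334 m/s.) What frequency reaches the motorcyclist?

5 km/h = 1.389 m/s.
With source receding and observer receding, f' = f · (v − v_o)/(v + v_s).
f' = 826 × (334 − 13)/(334 + 1.389) = 826 × 321/335.39 ≈ 791 Hz.

791 Hz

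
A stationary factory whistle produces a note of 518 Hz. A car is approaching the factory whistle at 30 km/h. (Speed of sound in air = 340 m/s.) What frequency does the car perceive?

30 km/h = 8.333 m/s.
Only the observer moves, toward the source, so f' = f · (v + v_o)/v.
f' = 518 × (340 + 8.333)/340 = 518 × 348.33/340 ≈ 531 Hz.

531 Hz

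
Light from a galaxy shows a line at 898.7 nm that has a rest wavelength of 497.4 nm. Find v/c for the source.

λ'/λ₀ = 1.8068 > 1 (redshift), so the source is receding.
λ'/λ₀ = √((1 + β)/(1 − β)) for a receding source ⇒ β = (r² − 1)/(r² + 1) with r = λ'/λ₀.
β = (3.2645 − 1)/(3.2645 + 1) ≈ 0.531.

0.531c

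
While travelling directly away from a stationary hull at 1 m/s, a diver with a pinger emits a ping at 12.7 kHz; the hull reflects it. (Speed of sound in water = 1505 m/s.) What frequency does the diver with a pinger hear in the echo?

12.68 kHz

The hull receives the sound from a moving source: f₁ = f₀ · v/(v + v_e) = 12.7 × 1505/1506 ≈ 12.69 kHz.
On the return leg the diver with a pinger is a moving observer: f₂ = f₁ · (v − v_e)/v = 12.69 × 1504/1505 ≈ 12.68 kHz.
Equivalently f₂ = f₀ · (v − v_e)/(v + v_e).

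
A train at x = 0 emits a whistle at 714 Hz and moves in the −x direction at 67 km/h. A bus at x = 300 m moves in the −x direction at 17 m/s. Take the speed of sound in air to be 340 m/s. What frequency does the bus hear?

67 km/h = 18.61 m/s.
The observer lies on the +x side, so the source is heading away from the observer and the observer is heading toward the source.
With source receding and observer approaching, f' = f · (v + v_o)/(v + v_s).
f' = 714 × (340 + 17)/(340 + 18.61) = 714 × 357/358.61 ≈ 711 Hz.

711 Hz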